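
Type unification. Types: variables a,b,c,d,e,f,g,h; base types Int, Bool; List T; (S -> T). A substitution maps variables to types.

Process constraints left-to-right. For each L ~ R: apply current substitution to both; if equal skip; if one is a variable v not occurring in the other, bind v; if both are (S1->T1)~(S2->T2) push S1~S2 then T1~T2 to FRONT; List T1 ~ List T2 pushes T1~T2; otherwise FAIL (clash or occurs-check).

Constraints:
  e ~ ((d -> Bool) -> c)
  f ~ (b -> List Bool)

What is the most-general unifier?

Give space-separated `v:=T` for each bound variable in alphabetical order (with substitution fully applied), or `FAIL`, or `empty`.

step 1: unify e ~ ((d -> Bool) -> c)  [subst: {-} | 1 pending]
  bind e := ((d -> Bool) -> c)
step 2: unify f ~ (b -> List Bool)  [subst: {e:=((d -> Bool) -> c)} | 0 pending]
  bind f := (b -> List Bool)

Answer: e:=((d -> Bool) -> c) f:=(b -> List Bool)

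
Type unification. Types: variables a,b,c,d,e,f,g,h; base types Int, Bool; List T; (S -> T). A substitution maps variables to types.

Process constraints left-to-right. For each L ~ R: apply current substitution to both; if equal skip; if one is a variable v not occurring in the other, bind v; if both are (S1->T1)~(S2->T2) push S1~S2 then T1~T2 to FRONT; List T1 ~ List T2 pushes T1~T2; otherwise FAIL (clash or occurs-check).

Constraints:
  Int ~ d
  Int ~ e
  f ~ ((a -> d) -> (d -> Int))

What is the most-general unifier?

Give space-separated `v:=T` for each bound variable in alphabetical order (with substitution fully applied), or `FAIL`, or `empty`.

Answer: d:=Int e:=Int f:=((a -> Int) -> (Int -> Int))

Derivation:
step 1: unify Int ~ d  [subst: {-} | 2 pending]
  bind d := Int
step 2: unify Int ~ e  [subst: {d:=Int} | 1 pending]
  bind e := Int
step 3: unify f ~ ((a -> Int) -> (Int -> Int))  [subst: {d:=Int, e:=Int} | 0 pending]
  bind f := ((a -> Int) -> (Int -> Int))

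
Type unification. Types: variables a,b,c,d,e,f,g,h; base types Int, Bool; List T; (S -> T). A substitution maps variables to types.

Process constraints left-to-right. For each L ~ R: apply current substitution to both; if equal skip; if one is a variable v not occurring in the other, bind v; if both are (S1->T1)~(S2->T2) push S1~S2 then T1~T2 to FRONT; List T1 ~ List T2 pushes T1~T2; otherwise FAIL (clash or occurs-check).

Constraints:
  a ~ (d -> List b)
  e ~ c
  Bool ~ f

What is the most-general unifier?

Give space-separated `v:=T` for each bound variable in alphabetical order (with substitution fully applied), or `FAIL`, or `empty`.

step 1: unify a ~ (d -> List b)  [subst: {-} | 2 pending]
  bind a := (d -> List b)
step 2: unify e ~ c  [subst: {a:=(d -> List b)} | 1 pending]
  bind e := c
step 3: unify Bool ~ f  [subst: {a:=(d -> List b), e:=c} | 0 pending]
  bind f := Bool

Answer: a:=(d -> List b) e:=c f:=Bool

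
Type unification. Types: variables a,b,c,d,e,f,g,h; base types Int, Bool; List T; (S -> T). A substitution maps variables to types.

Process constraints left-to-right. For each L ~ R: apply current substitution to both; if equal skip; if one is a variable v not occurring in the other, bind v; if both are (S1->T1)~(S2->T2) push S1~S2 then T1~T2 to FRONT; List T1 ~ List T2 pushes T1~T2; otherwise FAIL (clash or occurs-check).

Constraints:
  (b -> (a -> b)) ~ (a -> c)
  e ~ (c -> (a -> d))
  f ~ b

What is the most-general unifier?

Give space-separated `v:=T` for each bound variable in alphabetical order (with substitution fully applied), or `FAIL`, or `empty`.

step 1: unify (b -> (a -> b)) ~ (a -> c)  [subst: {-} | 2 pending]
  -> decompose arrow: push b~a, (a -> b)~c
step 2: unify b ~ a  [subst: {-} | 3 pending]
  bind b := a
step 3: unify (a -> a) ~ c  [subst: {b:=a} | 2 pending]
  bind c := (a -> a)
step 4: unify e ~ ((a -> a) -> (a -> d))  [subst: {b:=a, c:=(a -> a)} | 1 pending]
  bind e := ((a -> a) -> (a -> d))
step 5: unify f ~ a  [subst: {b:=a, c:=(a -> a), e:=((a -> a) -> (a -> d))} | 0 pending]
  bind f := a

Answer: b:=a c:=(a -> a) e:=((a -> a) -> (a -> d)) f:=a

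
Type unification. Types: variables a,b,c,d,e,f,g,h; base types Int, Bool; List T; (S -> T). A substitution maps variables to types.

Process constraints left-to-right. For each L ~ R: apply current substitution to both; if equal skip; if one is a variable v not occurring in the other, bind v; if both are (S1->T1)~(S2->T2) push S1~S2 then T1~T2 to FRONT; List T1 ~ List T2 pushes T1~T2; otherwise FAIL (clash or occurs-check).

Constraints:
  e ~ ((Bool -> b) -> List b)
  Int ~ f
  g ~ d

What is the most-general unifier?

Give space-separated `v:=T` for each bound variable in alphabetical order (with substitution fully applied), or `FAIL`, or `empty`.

step 1: unify e ~ ((Bool -> b) -> List b)  [subst: {-} | 2 pending]
  bind e := ((Bool -> b) -> List b)
step 2: unify Int ~ f  [subst: {e:=((Bool -> b) -> List b)} | 1 pending]
  bind f := Int
step 3: unify g ~ d  [subst: {e:=((Bool -> b) -> List b), f:=Int} | 0 pending]
  bind g := d

Answer: e:=((Bool -> b) -> List b) f:=Int g:=d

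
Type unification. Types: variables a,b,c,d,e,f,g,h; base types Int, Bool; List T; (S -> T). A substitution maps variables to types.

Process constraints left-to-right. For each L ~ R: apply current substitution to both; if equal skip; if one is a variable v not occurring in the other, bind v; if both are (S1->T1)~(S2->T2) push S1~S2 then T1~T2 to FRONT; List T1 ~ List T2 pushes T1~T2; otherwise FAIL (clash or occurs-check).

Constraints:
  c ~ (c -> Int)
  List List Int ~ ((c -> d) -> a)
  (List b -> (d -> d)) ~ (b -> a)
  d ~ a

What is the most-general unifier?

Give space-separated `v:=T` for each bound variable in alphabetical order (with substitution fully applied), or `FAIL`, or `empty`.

Answer: FAIL

Derivation:
step 1: unify c ~ (c -> Int)  [subst: {-} | 3 pending]
  occurs-check fail: c in (c -> Int)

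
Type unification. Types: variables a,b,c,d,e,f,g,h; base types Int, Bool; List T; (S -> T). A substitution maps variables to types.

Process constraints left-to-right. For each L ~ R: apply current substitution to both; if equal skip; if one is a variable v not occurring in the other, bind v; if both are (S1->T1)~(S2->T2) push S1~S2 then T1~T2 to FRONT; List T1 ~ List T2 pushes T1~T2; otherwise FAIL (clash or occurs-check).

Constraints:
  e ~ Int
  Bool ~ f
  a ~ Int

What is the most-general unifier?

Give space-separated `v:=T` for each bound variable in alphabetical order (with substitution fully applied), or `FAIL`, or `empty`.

step 1: unify e ~ Int  [subst: {-} | 2 pending]
  bind e := Int
step 2: unify Bool ~ f  [subst: {e:=Int} | 1 pending]
  bind f := Bool
step 3: unify a ~ Int  [subst: {e:=Int, f:=Bool} | 0 pending]
  bind a := Int

Answer: a:=Int e:=Int f:=Bool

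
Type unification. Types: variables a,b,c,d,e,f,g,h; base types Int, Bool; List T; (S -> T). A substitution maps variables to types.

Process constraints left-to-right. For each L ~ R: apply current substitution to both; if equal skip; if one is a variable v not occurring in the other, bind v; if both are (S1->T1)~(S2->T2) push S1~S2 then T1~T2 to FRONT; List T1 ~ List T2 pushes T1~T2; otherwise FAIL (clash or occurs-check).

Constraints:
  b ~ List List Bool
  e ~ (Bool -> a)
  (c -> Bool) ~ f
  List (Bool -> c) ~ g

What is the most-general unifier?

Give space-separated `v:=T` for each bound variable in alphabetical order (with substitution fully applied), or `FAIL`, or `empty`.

Answer: b:=List List Bool e:=(Bool -> a) f:=(c -> Bool) g:=List (Bool -> c)

Derivation:
step 1: unify b ~ List List Bool  [subst: {-} | 3 pending]
  bind b := List List Bool
step 2: unify e ~ (Bool -> a)  [subst: {b:=List List Bool} | 2 pending]
  bind e := (Bool -> a)
step 3: unify (c -> Bool) ~ f  [subst: {b:=List List Bool, e:=(Bool -> a)} | 1 pending]
  bind f := (c -> Bool)
step 4: unify List (Bool -> c) ~ g  [subst: {b:=List List Bool, e:=(Bool -> a), f:=(c -> Bool)} | 0 pending]
  bind g := List (Bool -> c)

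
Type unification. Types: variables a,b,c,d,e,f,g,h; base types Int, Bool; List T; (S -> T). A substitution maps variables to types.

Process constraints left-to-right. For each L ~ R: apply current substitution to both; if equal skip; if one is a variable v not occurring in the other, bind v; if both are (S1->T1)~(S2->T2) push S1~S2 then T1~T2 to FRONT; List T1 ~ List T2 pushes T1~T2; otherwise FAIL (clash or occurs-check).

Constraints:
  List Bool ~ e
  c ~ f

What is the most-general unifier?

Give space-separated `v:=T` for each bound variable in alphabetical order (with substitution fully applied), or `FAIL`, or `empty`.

step 1: unify List Bool ~ e  [subst: {-} | 1 pending]
  bind e := List Bool
step 2: unify c ~ f  [subst: {e:=List Bool} | 0 pending]
  bind c := f

Answer: c:=f e:=List Bool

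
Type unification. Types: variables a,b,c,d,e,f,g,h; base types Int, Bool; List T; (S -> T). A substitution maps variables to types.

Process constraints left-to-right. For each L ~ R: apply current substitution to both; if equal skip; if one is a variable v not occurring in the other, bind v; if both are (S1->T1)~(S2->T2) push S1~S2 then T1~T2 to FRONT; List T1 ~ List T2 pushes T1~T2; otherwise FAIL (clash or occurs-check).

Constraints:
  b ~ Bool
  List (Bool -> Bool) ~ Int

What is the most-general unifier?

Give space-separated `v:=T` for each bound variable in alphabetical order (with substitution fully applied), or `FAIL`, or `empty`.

step 1: unify b ~ Bool  [subst: {-} | 1 pending]
  bind b := Bool
step 2: unify List (Bool -> Bool) ~ Int  [subst: {b:=Bool} | 0 pending]
  clash: List (Bool -> Bool) vs Int

Answer: FAIL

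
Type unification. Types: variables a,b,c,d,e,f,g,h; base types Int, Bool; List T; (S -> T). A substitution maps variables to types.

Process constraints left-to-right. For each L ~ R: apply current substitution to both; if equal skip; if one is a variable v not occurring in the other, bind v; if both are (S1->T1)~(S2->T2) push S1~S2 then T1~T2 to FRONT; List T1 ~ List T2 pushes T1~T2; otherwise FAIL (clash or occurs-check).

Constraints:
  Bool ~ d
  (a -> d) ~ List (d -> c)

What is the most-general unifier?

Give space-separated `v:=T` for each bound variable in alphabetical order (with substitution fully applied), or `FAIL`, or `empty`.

Answer: FAIL

Derivation:
step 1: unify Bool ~ d  [subst: {-} | 1 pending]
  bind d := Bool
step 2: unify (a -> Bool) ~ List (Bool -> c)  [subst: {d:=Bool} | 0 pending]
  clash: (a -> Bool) vs List (Bool -> c)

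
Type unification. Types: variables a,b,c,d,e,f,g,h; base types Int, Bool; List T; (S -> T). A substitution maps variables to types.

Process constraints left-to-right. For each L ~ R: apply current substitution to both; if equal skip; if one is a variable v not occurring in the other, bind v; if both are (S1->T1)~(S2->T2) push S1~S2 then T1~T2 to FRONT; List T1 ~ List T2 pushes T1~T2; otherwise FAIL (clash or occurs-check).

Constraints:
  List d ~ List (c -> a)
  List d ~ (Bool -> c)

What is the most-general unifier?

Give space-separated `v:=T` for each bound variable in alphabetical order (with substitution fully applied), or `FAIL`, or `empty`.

Answer: FAIL

Derivation:
step 1: unify List d ~ List (c -> a)  [subst: {-} | 1 pending]
  -> decompose List: push d~(c -> a)
step 2: unify d ~ (c -> a)  [subst: {-} | 1 pending]
  bind d := (c -> a)
step 3: unify List (c -> a) ~ (Bool -> c)  [subst: {d:=(c -> a)} | 0 pending]
  clash: List (c -> a) vs (Bool -> c)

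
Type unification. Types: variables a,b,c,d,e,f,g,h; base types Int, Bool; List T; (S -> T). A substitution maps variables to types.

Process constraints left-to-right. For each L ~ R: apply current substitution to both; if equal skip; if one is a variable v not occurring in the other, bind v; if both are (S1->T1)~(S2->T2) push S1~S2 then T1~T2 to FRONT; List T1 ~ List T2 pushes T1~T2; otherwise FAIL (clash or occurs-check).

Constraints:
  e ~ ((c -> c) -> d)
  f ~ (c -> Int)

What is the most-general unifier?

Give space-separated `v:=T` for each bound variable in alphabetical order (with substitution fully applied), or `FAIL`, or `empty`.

Answer: e:=((c -> c) -> d) f:=(c -> Int)

Derivation:
step 1: unify e ~ ((c -> c) -> d)  [subst: {-} | 1 pending]
  bind e := ((c -> c) -> d)
step 2: unify f ~ (c -> Int)  [subst: {e:=((c -> c) -> d)} | 0 pending]
  bind f := (c -> Int)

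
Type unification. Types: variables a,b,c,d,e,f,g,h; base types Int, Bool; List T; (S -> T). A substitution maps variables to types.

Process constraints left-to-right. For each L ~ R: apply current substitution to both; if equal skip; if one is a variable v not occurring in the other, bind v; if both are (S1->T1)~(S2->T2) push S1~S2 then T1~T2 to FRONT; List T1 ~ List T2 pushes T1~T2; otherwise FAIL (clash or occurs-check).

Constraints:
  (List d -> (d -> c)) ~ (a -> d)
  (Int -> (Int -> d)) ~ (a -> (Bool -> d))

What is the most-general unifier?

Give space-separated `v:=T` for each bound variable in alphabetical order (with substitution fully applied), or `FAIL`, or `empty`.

Answer: FAIL

Derivation:
step 1: unify (List d -> (d -> c)) ~ (a -> d)  [subst: {-} | 1 pending]
  -> decompose arrow: push List d~a, (d -> c)~d
step 2: unify List d ~ a  [subst: {-} | 2 pending]
  bind a := List d
step 3: unify (d -> c) ~ d  [subst: {a:=List d} | 1 pending]
  occurs-check fail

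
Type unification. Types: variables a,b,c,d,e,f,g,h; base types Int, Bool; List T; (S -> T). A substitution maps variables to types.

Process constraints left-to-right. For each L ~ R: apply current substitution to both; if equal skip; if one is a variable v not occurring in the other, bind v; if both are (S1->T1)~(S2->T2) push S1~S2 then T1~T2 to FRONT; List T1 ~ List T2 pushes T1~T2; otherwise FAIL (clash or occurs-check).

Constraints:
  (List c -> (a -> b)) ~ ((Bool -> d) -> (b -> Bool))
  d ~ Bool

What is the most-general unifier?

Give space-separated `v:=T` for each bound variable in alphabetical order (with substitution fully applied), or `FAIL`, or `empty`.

Answer: FAIL

Derivation:
step 1: unify (List c -> (a -> b)) ~ ((Bool -> d) -> (b -> Bool))  [subst: {-} | 1 pending]
  -> decompose arrow: push List c~(Bool -> d), (a -> b)~(b -> Bool)
step 2: unify List c ~ (Bool -> d)  [subst: {-} | 2 pending]
  clash: List c vs (Bool -> d)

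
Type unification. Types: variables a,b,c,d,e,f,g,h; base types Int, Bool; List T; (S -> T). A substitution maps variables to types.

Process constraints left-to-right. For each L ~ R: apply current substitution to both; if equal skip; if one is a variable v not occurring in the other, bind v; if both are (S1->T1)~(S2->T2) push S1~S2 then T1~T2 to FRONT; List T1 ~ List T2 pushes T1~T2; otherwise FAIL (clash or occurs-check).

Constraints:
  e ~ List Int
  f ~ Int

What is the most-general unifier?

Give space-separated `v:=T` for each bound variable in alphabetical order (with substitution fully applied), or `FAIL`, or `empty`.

Answer: e:=List Int f:=Int

Derivation:
step 1: unify e ~ List Int  [subst: {-} | 1 pending]
  bind e := List Int
step 2: unify f ~ Int  [subst: {e:=List Int} | 0 pending]
  bind f := Int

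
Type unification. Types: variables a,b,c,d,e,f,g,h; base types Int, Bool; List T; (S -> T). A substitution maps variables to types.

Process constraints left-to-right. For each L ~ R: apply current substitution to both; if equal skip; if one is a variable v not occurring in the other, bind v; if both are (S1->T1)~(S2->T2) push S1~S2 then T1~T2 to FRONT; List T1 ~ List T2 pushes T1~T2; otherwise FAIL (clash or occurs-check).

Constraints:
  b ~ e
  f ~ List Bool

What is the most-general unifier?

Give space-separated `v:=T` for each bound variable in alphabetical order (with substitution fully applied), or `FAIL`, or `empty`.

Answer: b:=e f:=List Bool

Derivation:
step 1: unify b ~ e  [subst: {-} | 1 pending]
  bind b := e
step 2: unify f ~ List Bool  [subst: {b:=e} | 0 pending]
  bind f := List Bool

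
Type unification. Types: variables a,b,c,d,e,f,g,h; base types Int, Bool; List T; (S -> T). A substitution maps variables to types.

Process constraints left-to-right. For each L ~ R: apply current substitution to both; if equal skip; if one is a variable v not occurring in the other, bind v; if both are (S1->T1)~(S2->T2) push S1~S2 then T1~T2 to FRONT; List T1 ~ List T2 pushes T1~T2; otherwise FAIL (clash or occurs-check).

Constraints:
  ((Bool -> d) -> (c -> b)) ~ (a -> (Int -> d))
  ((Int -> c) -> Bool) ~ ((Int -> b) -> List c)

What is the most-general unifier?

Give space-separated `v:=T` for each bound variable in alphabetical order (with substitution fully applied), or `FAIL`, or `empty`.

Answer: FAIL

Derivation:
step 1: unify ((Bool -> d) -> (c -> b)) ~ (a -> (Int -> d))  [subst: {-} | 1 pending]
  -> decompose arrow: push (Bool -> d)~a, (c -> b)~(Int -> d)
step 2: unify (Bool -> d) ~ a  [subst: {-} | 2 pending]
  bind a := (Bool -> d)
step 3: unify (c -> b) ~ (Int -> d)  [subst: {a:=(Bool -> d)} | 1 pending]
  -> decompose arrow: push c~Int, b~d
step 4: unify c ~ Int  [subst: {a:=(Bool -> d)} | 2 pending]
  bind c := Int
step 5: unify b ~ d  [subst: {a:=(Bool -> d), c:=Int} | 1 pending]
  bind b := d
step 6: unify ((Int -> Int) -> Bool) ~ ((Int -> d) -> List Int)  [subst: {a:=(Bool -> d), c:=Int, b:=d} | 0 pending]
  -> decompose arrow: push (Int -> Int)~(Int -> d), Bool~List Int
step 7: unify (Int -> Int) ~ (Int -> d)  [subst: {a:=(Bool -> d), c:=Int, b:=d} | 1 pending]
  -> decompose arrow: push Int~Int, Int~d
step 8: unify Int ~ Int  [subst: {a:=(Bool -> d), c:=Int, b:=d} | 2 pending]
  -> identical, skip
step 9: unify Int ~ d  [subst: {a:=(Bool -> d), c:=Int, b:=d} | 1 pending]
  bind d := Int
step 10: unify Bool ~ List Int  [subst: {a:=(Bool -> d), c:=Int, b:=d, d:=Int} | 0 pending]
  clash: Bool vs List Int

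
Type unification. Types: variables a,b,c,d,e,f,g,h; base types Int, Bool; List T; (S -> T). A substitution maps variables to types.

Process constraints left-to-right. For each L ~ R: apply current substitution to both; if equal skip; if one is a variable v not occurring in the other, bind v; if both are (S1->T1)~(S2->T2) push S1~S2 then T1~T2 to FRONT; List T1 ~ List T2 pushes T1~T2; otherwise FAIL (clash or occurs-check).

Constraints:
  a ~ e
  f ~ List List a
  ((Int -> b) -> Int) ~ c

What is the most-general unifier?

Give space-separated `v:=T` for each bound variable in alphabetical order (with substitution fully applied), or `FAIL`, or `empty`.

step 1: unify a ~ e  [subst: {-} | 2 pending]
  bind a := e
step 2: unify f ~ List List e  [subst: {a:=e} | 1 pending]
  bind f := List List e
step 3: unify ((Int -> b) -> Int) ~ c  [subst: {a:=e, f:=List List e} | 0 pending]
  bind c := ((Int -> b) -> Int)

Answer: a:=e c:=((Int -> b) -> Int) f:=List List e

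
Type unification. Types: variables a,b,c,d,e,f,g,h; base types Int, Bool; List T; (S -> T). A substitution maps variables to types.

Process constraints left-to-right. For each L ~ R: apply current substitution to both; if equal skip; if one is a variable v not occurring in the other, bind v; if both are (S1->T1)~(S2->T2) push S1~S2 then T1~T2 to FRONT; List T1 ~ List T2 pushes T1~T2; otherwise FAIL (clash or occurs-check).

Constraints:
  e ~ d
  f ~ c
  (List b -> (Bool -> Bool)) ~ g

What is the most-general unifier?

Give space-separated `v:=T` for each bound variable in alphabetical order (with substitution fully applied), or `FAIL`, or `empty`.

step 1: unify e ~ d  [subst: {-} | 2 pending]
  bind e := d
step 2: unify f ~ c  [subst: {e:=d} | 1 pending]
  bind f := c
step 3: unify (List b -> (Bool -> Bool)) ~ g  [subst: {e:=d, f:=c} | 0 pending]
  bind g := (List b -> (Bool -> Bool))

Answer: e:=d f:=c g:=(List b -> (Bool -> Bool))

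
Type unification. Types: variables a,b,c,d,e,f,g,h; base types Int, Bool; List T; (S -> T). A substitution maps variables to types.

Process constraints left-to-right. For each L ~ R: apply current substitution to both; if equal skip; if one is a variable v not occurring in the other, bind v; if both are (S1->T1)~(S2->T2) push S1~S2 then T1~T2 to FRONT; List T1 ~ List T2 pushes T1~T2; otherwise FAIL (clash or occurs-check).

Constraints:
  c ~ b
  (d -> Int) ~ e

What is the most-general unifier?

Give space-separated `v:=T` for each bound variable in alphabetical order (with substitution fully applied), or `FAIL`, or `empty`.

step 1: unify c ~ b  [subst: {-} | 1 pending]
  bind c := b
step 2: unify (d -> Int) ~ e  [subst: {c:=b} | 0 pending]
  bind e := (d -> Int)

Answer: c:=b e:=(d -> Int)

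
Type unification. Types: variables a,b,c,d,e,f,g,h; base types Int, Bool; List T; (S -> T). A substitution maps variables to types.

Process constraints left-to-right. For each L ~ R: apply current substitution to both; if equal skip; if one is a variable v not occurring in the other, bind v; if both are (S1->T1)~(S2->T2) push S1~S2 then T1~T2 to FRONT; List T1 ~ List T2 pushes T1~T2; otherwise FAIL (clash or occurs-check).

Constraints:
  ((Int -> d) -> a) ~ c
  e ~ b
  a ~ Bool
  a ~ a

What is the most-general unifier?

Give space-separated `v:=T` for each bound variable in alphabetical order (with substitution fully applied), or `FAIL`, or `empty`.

Answer: a:=Bool c:=((Int -> d) -> Bool) e:=b

Derivation:
step 1: unify ((Int -> d) -> a) ~ c  [subst: {-} | 3 pending]
  bind c := ((Int -> d) -> a)
step 2: unify e ~ b  [subst: {c:=((Int -> d) -> a)} | 2 pending]
  bind e := b
step 3: unify a ~ Bool  [subst: {c:=((Int -> d) -> a), e:=b} | 1 pending]
  bind a := Bool
step 4: unify Bool ~ Bool  [subst: {c:=((Int -> d) -> a), e:=b, a:=Bool} | 0 pending]
  -> identical, skip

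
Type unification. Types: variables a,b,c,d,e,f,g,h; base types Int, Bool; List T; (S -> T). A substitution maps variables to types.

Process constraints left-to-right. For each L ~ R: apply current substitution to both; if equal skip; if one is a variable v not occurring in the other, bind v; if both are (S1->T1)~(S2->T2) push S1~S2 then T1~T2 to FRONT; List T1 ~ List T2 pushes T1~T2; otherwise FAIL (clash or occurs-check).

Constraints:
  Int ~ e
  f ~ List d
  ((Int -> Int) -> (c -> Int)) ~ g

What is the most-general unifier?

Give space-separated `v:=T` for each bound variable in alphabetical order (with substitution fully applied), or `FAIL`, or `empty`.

Answer: e:=Int f:=List d g:=((Int -> Int) -> (c -> Int))

Derivation:
step 1: unify Int ~ e  [subst: {-} | 2 pending]
  bind e := Int
step 2: unify f ~ List d  [subst: {e:=Int} | 1 pending]
  bind f := List d
step 3: unify ((Int -> Int) -> (c -> Int)) ~ g  [subst: {e:=Int, f:=List d} | 0 pending]
  bind g := ((Int -> Int) -> (c -> Int))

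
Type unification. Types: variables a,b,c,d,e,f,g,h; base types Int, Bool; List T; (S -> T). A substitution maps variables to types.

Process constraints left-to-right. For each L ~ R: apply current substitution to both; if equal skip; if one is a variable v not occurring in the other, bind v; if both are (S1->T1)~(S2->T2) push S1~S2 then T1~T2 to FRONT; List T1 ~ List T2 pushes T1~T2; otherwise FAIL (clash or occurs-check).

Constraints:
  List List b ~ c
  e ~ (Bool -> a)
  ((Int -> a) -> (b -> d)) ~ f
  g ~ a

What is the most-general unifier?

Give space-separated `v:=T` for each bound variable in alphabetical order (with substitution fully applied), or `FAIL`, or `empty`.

Answer: c:=List List b e:=(Bool -> a) f:=((Int -> a) -> (b -> d)) g:=a

Derivation:
step 1: unify List List b ~ c  [subst: {-} | 3 pending]
  bind c := List List b
step 2: unify e ~ (Bool -> a)  [subst: {c:=List List b} | 2 pending]
  bind e := (Bool -> a)
step 3: unify ((Int -> a) -> (b -> d)) ~ f  [subst: {c:=List List b, e:=(Bool -> a)} | 1 pending]
  bind f := ((Int -> a) -> (b -> d))
step 4: unify g ~ a  [subst: {c:=List List b, e:=(Bool -> a), f:=((Int -> a) -> (b -> d))} | 0 pending]
  bind g := a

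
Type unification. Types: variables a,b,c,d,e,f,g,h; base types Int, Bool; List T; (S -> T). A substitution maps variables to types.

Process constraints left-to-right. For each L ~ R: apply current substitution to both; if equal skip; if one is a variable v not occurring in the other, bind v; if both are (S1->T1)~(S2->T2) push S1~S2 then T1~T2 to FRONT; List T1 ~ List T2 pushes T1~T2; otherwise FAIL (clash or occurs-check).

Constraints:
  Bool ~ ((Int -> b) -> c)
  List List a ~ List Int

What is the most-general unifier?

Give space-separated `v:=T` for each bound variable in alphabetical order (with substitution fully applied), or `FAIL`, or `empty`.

step 1: unify Bool ~ ((Int -> b) -> c)  [subst: {-} | 1 pending]
  clash: Bool vs ((Int -> b) -> c)

Answer: FAIL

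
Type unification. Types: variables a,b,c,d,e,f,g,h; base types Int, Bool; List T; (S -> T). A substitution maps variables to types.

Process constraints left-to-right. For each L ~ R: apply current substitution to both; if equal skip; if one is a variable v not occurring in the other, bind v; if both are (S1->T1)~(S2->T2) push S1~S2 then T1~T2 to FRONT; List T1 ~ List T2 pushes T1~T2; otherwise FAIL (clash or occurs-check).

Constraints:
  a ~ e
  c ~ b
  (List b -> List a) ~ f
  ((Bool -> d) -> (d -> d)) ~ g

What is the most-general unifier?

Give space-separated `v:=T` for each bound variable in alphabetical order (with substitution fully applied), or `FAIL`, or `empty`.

step 1: unify a ~ e  [subst: {-} | 3 pending]
  bind a := e
step 2: unify c ~ b  [subst: {a:=e} | 2 pending]
  bind c := b
step 3: unify (List b -> List e) ~ f  [subst: {a:=e, c:=b} | 1 pending]
  bind f := (List b -> List e)
step 4: unify ((Bool -> d) -> (d -> d)) ~ g  [subst: {a:=e, c:=b, f:=(List b -> List e)} | 0 pending]
  bind g := ((Bool -> d) -> (d -> d))

Answer: a:=e c:=b f:=(List b -> List e) g:=((Bool -> d) -> (d -> d))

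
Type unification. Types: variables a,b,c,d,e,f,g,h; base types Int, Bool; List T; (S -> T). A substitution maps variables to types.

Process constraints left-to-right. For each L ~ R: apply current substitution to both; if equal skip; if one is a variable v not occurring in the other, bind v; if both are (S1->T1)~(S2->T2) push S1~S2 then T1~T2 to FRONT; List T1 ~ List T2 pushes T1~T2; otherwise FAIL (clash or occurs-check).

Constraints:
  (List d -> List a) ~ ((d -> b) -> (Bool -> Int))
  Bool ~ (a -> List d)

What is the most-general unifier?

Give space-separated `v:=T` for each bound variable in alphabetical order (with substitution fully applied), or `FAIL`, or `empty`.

Answer: FAIL

Derivation:
step 1: unify (List d -> List a) ~ ((d -> b) -> (Bool -> Int))  [subst: {-} | 1 pending]
  -> decompose arrow: push List d~(d -> b), List a~(Bool -> Int)
step 2: unify List d ~ (d -> b)  [subst: {-} | 2 pending]
  clash: List d vs (d -> b)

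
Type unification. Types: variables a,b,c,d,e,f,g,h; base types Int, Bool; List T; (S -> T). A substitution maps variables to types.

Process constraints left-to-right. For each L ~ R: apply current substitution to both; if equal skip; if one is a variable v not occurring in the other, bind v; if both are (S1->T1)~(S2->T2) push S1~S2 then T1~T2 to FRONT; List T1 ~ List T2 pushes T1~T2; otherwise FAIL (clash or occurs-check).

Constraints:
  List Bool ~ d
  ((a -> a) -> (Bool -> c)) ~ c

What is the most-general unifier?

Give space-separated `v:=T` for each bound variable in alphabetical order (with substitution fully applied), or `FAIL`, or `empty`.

Answer: FAIL

Derivation:
step 1: unify List Bool ~ d  [subst: {-} | 1 pending]
  bind d := List Bool
step 2: unify ((a -> a) -> (Bool -> c)) ~ c  [subst: {d:=List Bool} | 0 pending]
  occurs-check fail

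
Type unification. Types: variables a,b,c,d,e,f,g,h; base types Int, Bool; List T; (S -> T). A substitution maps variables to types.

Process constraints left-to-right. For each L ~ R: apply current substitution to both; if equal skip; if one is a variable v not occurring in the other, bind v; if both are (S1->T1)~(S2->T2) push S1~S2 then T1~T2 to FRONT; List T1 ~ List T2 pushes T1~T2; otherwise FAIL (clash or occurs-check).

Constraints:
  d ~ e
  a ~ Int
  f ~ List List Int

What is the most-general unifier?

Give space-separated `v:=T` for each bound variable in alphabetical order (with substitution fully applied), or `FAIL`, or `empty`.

Answer: a:=Int d:=e f:=List List Int

Derivation:
step 1: unify d ~ e  [subst: {-} | 2 pending]
  bind d := e
step 2: unify a ~ Int  [subst: {d:=e} | 1 pending]
  bind a := Int
step 3: unify f ~ List List Int  [subst: {d:=e, a:=Int} | 0 pending]
  bind f := List List Int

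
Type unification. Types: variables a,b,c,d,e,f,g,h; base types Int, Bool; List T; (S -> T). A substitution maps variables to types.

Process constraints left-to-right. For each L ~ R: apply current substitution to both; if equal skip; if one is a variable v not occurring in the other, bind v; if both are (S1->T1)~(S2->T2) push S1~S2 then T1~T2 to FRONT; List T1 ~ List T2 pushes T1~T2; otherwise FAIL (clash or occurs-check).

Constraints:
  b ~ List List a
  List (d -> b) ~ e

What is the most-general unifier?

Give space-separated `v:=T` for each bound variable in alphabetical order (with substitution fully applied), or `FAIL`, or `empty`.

step 1: unify b ~ List List a  [subst: {-} | 1 pending]
  bind b := List List a
step 2: unify List (d -> List List a) ~ e  [subst: {b:=List List a} | 0 pending]
  bind e := List (d -> List List a)

Answer: b:=List List a e:=List (d -> List List a)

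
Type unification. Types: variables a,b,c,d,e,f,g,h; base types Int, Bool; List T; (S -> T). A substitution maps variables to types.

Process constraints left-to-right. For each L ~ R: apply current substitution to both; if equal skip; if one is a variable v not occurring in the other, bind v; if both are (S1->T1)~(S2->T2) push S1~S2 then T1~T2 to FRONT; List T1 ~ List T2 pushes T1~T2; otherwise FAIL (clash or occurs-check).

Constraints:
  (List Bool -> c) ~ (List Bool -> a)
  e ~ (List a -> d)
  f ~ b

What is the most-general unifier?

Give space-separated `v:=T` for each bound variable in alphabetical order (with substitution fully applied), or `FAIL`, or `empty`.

step 1: unify (List Bool -> c) ~ (List Bool -> a)  [subst: {-} | 2 pending]
  -> decompose arrow: push List Bool~List Bool, c~a
step 2: unify List Bool ~ List Bool  [subst: {-} | 3 pending]
  -> identical, skip
step 3: unify c ~ a  [subst: {-} | 2 pending]
  bind c := a
step 4: unify e ~ (List a -> d)  [subst: {c:=a} | 1 pending]
  bind e := (List a -> d)
step 5: unify f ~ b  [subst: {c:=a, e:=(List a -> d)} | 0 pending]
  bind f := b

Answer: c:=a e:=(List a -> d) f:=b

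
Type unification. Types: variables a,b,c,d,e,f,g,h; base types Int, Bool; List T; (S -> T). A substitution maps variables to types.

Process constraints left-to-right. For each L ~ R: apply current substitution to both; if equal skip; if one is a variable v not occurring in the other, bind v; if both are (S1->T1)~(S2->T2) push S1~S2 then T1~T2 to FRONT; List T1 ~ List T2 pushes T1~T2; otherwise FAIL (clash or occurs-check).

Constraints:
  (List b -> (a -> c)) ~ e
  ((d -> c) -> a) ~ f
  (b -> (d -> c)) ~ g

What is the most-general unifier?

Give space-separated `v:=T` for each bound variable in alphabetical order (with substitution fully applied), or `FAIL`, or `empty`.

Answer: e:=(List b -> (a -> c)) f:=((d -> c) -> a) g:=(b -> (d -> c))

Derivation:
step 1: unify (List b -> (a -> c)) ~ e  [subst: {-} | 2 pending]
  bind e := (List b -> (a -> c))
step 2: unify ((d -> c) -> a) ~ f  [subst: {e:=(List b -> (a -> c))} | 1 pending]
  bind f := ((d -> c) -> a)
step 3: unify (b -> (d -> c)) ~ g  [subst: {e:=(List b -> (a -> c)), f:=((d -> c) -> a)} | 0 pending]
  bind g := (b -> (d -> c))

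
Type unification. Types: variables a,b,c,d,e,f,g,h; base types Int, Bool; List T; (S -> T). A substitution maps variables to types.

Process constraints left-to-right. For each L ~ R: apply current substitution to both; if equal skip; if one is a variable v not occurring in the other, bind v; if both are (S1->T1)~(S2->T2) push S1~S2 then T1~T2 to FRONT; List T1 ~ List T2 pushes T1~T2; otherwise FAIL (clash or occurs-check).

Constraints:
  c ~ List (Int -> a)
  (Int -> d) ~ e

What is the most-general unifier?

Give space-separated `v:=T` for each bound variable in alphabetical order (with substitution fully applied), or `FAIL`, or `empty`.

Answer: c:=List (Int -> a) e:=(Int -> d)

Derivation:
step 1: unify c ~ List (Int -> a)  [subst: {-} | 1 pending]
  bind c := List (Int -> a)
step 2: unify (Int -> d) ~ e  [subst: {c:=List (Int -> a)} | 0 pending]
  bind e := (Int -> d)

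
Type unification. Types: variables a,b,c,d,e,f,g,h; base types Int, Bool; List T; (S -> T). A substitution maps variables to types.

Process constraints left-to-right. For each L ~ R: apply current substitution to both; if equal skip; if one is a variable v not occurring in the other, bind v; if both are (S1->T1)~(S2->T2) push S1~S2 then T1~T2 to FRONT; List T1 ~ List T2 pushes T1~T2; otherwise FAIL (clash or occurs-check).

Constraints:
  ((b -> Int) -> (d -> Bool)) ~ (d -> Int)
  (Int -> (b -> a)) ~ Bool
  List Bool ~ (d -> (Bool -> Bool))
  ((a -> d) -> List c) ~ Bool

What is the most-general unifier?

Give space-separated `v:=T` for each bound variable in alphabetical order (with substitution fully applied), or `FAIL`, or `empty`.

step 1: unify ((b -> Int) -> (d -> Bool)) ~ (d -> Int)  [subst: {-} | 3 pending]
  -> decompose arrow: push (b -> Int)~d, (d -> Bool)~Int
step 2: unify (b -> Int) ~ d  [subst: {-} | 4 pending]
  bind d := (b -> Int)
step 3: unify ((b -> Int) -> Bool) ~ Int  [subst: {d:=(b -> Int)} | 3 pending]
  clash: ((b -> Int) -> Bool) vs Int

Answer: FAIL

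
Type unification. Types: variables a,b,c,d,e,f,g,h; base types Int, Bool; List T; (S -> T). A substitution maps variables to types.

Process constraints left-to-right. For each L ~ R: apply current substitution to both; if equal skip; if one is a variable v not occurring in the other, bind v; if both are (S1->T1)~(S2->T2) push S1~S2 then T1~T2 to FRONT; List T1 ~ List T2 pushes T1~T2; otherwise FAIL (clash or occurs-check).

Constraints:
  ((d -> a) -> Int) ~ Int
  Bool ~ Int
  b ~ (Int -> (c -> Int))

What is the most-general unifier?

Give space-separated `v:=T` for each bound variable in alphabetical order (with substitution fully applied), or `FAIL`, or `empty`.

step 1: unify ((d -> a) -> Int) ~ Int  [subst: {-} | 2 pending]
  clash: ((d -> a) -> Int) vs Int

Answer: FAIL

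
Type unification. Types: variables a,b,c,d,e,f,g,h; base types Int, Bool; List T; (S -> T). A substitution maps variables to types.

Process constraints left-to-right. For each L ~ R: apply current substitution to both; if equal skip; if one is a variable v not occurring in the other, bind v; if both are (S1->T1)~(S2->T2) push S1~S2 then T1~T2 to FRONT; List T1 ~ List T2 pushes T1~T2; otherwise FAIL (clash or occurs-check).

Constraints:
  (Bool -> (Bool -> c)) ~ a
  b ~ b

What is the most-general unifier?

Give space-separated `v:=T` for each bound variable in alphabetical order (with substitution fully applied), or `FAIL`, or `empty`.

step 1: unify (Bool -> (Bool -> c)) ~ a  [subst: {-} | 1 pending]
  bind a := (Bool -> (Bool -> c))
step 2: unify b ~ b  [subst: {a:=(Bool -> (Bool -> c))} | 0 pending]
  -> identical, skip

Answer: a:=(Bool -> (Bool -> c))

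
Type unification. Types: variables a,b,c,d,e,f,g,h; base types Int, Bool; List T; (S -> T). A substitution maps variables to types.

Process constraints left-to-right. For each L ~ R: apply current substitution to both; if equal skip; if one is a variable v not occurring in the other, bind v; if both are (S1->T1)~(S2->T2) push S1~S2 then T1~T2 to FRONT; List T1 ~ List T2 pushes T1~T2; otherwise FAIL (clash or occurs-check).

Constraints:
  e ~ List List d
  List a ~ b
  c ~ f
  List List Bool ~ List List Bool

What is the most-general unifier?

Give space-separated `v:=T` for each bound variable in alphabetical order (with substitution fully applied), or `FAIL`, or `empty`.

Answer: b:=List a c:=f e:=List List d

Derivation:
step 1: unify e ~ List List d  [subst: {-} | 3 pending]
  bind e := List List d
step 2: unify List a ~ b  [subst: {e:=List List d} | 2 pending]
  bind b := List a
step 3: unify c ~ f  [subst: {e:=List List d, b:=List a} | 1 pending]
  bind c := f
step 4: unify List List Bool ~ List List Bool  [subst: {e:=List List d, b:=List a, c:=f} | 0 pending]
  -> identical, skip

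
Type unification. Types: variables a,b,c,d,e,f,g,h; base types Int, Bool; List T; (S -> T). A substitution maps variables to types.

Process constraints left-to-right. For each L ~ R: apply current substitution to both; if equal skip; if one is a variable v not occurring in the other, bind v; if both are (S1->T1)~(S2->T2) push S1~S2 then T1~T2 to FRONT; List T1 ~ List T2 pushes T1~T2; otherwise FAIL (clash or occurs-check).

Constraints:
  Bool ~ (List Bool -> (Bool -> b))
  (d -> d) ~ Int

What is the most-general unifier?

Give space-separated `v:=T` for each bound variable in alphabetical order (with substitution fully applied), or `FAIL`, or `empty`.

step 1: unify Bool ~ (List Bool -> (Bool -> b))  [subst: {-} | 1 pending]
  clash: Bool vs (List Bool -> (Bool -> b))

Answer: FAIL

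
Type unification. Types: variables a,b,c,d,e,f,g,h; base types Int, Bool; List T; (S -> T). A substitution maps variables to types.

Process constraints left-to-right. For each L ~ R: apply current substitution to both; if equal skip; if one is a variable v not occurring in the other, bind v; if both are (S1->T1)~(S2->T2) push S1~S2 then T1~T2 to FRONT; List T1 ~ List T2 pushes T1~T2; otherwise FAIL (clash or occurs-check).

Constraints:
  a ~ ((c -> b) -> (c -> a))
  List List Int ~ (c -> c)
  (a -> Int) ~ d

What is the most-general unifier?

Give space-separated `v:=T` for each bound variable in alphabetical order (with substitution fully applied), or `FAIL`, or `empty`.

step 1: unify a ~ ((c -> b) -> (c -> a))  [subst: {-} | 2 pending]
  occurs-check fail: a in ((c -> b) -> (c -> a))

Answer: FAIL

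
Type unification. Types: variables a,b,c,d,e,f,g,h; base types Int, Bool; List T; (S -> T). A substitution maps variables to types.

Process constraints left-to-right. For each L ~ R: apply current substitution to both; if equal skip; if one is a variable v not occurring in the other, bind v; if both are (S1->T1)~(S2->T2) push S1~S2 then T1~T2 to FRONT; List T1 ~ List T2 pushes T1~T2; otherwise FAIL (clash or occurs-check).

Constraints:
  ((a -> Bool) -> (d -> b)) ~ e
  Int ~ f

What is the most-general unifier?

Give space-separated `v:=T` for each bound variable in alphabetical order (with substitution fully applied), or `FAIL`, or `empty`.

Answer: e:=((a -> Bool) -> (d -> b)) f:=Int

Derivation:
step 1: unify ((a -> Bool) -> (d -> b)) ~ e  [subst: {-} | 1 pending]
  bind e := ((a -> Bool) -> (d -> b))
step 2: unify Int ~ f  [subst: {e:=((a -> Bool) -> (d -> b))} | 0 pending]
  bind f := Int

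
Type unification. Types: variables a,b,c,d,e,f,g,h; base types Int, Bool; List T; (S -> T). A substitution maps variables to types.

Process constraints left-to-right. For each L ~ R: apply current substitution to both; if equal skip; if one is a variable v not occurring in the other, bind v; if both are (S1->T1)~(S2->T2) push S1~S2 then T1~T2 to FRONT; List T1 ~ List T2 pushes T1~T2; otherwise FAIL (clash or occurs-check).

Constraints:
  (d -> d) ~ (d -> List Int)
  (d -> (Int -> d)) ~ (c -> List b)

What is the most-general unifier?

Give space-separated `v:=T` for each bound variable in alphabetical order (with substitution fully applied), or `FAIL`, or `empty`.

Answer: FAIL

Derivation:
step 1: unify (d -> d) ~ (d -> List Int)  [subst: {-} | 1 pending]
  -> decompose arrow: push d~d, d~List Int
step 2: unify d ~ d  [subst: {-} | 2 pending]
  -> identical, skip
step 3: unify d ~ List Int  [subst: {-} | 1 pending]
  bind d := List Int
step 4: unify (List Int -> (Int -> List Int)) ~ (c -> List b)  [subst: {d:=List Int} | 0 pending]
  -> decompose arrow: push List Int~c, (Int -> List Int)~List b
step 5: unify List Int ~ c  [subst: {d:=List Int} | 1 pending]
  bind c := List Int
step 6: unify (Int -> List Int) ~ List b  [subst: {d:=List Int, c:=List Int} | 0 pending]
  clash: (Int -> List Int) vs List b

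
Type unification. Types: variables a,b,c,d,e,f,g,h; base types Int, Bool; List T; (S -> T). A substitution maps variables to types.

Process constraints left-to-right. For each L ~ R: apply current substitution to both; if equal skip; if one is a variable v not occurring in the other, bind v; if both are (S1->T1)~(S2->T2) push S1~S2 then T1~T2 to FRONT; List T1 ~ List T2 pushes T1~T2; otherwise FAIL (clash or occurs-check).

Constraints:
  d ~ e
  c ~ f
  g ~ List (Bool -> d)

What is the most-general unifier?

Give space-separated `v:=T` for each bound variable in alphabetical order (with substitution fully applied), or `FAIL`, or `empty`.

step 1: unify d ~ e  [subst: {-} | 2 pending]
  bind d := e
step 2: unify c ~ f  [subst: {d:=e} | 1 pending]
  bind c := f
step 3: unify g ~ List (Bool -> e)  [subst: {d:=e, c:=f} | 0 pending]
  bind g := List (Bool -> e)

Answer: c:=f d:=e g:=List (Bool -> e)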